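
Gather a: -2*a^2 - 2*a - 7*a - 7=-2*a^2 - 9*a - 7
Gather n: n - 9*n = -8*n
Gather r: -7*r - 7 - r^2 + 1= -r^2 - 7*r - 6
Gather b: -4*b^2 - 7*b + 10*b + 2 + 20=-4*b^2 + 3*b + 22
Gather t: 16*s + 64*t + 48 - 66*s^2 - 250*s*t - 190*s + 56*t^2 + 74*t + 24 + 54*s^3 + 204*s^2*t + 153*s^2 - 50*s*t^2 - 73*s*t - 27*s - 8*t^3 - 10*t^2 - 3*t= 54*s^3 + 87*s^2 - 201*s - 8*t^3 + t^2*(46 - 50*s) + t*(204*s^2 - 323*s + 135) + 72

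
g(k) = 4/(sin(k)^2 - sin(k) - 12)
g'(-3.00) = -0.04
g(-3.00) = -0.34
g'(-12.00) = 0.00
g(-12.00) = -0.33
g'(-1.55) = 0.00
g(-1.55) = -0.40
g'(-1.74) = -0.02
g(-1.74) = -0.40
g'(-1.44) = 0.02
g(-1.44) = -0.40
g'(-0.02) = 0.03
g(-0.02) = -0.33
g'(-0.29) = 0.04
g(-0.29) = -0.34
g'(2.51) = 0.00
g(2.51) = -0.33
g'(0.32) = 0.01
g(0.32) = -0.33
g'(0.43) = 0.00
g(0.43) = -0.33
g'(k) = 4*(-2*sin(k)*cos(k) + cos(k))/(sin(k)^2 - sin(k) - 12)^2 = 4*(1 - 2*sin(k))*cos(k)/(sin(k) + cos(k)^2 + 11)^2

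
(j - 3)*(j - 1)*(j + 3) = j^3 - j^2 - 9*j + 9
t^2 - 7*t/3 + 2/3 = (t - 2)*(t - 1/3)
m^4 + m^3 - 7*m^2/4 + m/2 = m*(m - 1/2)^2*(m + 2)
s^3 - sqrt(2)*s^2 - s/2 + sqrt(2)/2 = (s - sqrt(2))*(s - sqrt(2)/2)*(s + sqrt(2)/2)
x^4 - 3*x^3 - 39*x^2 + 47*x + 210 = (x - 7)*(x - 3)*(x + 2)*(x + 5)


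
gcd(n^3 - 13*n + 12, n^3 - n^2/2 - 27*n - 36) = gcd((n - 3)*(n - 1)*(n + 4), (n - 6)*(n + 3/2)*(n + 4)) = n + 4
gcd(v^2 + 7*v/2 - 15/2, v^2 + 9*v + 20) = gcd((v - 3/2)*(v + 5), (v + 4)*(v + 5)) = v + 5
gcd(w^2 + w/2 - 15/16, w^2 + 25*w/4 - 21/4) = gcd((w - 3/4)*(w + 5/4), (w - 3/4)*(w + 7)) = w - 3/4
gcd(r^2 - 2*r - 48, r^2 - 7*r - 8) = r - 8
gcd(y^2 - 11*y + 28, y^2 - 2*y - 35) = y - 7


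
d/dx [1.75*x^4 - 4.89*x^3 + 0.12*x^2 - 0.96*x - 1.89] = 7.0*x^3 - 14.67*x^2 + 0.24*x - 0.96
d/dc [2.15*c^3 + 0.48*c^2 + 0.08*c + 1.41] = 6.45*c^2 + 0.96*c + 0.08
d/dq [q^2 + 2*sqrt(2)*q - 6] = 2*q + 2*sqrt(2)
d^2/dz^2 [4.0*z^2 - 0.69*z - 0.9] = 8.00000000000000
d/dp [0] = 0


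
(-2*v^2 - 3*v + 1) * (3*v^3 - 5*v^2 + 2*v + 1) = -6*v^5 + v^4 + 14*v^3 - 13*v^2 - v + 1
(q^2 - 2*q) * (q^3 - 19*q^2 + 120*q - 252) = q^5 - 21*q^4 + 158*q^3 - 492*q^2 + 504*q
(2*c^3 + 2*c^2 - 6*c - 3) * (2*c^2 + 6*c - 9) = 4*c^5 + 16*c^4 - 18*c^3 - 60*c^2 + 36*c + 27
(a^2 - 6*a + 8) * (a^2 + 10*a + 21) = a^4 + 4*a^3 - 31*a^2 - 46*a + 168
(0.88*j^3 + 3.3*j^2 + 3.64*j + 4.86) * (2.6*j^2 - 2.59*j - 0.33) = 2.288*j^5 + 6.3008*j^4 + 0.626600000000002*j^3 + 2.1194*j^2 - 13.7886*j - 1.6038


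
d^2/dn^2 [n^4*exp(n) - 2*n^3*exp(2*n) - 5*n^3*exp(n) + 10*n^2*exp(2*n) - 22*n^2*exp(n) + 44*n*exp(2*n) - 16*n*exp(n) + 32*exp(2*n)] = (n^4 - 8*n^3*exp(n) + 3*n^3 + 16*n^2*exp(n) - 40*n^2 + 244*n*exp(n) - 134*n + 324*exp(n) - 76)*exp(n)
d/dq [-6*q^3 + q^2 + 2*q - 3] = -18*q^2 + 2*q + 2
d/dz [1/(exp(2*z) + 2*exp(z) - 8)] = -2*(exp(z) + 1)*exp(z)/(exp(2*z) + 2*exp(z) - 8)^2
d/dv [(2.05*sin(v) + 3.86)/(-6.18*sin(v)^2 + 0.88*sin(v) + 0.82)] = (12.669*sin(v)^2 + 47.7096*sin(v) - 1.7158)*cos(v)/(38.1924*sin(v)^4 - 10.8768*sin(v)^3 - 9.3608*sin(v)^2 + 1.4432*sin(v) + 0.6724)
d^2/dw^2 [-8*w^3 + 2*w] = -48*w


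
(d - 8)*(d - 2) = d^2 - 10*d + 16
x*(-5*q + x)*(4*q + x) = -20*q^2*x - q*x^2 + x^3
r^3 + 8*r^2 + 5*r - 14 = (r - 1)*(r + 2)*(r + 7)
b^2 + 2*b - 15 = (b - 3)*(b + 5)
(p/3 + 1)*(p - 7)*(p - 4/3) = p^3/3 - 16*p^2/9 - 47*p/9 + 28/3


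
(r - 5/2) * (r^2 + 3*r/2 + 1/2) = r^3 - r^2 - 13*r/4 - 5/4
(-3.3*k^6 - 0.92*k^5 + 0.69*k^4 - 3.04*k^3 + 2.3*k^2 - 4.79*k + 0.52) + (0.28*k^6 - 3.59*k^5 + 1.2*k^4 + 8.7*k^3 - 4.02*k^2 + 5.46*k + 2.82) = -3.02*k^6 - 4.51*k^5 + 1.89*k^4 + 5.66*k^3 - 1.72*k^2 + 0.67*k + 3.34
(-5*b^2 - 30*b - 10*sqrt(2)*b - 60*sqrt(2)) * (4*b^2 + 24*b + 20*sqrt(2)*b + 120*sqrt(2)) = -20*b^4 - 240*b^3 - 140*sqrt(2)*b^3 - 1680*sqrt(2)*b^2 - 1120*b^2 - 5040*sqrt(2)*b - 4800*b - 14400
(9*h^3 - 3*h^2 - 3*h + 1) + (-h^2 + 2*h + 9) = 9*h^3 - 4*h^2 - h + 10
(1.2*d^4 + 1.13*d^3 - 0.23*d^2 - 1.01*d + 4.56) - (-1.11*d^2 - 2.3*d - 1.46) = 1.2*d^4 + 1.13*d^3 + 0.88*d^2 + 1.29*d + 6.02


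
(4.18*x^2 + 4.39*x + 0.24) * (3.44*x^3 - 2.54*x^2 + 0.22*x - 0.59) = 14.3792*x^5 + 4.4844*x^4 - 9.4054*x^3 - 2.11*x^2 - 2.5373*x - 0.1416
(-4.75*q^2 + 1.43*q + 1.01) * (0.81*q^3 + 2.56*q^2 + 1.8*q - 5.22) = -3.8475*q^5 - 11.0017*q^4 - 4.0711*q^3 + 29.9546*q^2 - 5.6466*q - 5.2722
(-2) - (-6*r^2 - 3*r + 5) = 6*r^2 + 3*r - 7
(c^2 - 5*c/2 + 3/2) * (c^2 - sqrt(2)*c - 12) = c^4 - 5*c^3/2 - sqrt(2)*c^3 - 21*c^2/2 + 5*sqrt(2)*c^2/2 - 3*sqrt(2)*c/2 + 30*c - 18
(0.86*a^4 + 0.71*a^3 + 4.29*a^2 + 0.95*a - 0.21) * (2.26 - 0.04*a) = -0.0344*a^5 + 1.9152*a^4 + 1.433*a^3 + 9.6574*a^2 + 2.1554*a - 0.4746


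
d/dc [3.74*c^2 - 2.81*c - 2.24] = 7.48*c - 2.81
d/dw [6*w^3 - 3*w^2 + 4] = 6*w*(3*w - 1)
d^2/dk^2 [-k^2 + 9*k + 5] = -2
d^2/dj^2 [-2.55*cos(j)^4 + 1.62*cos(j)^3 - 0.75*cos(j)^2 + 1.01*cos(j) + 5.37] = 40.8*cos(j)^4 - 14.58*cos(j)^3 - 27.6*cos(j)^2 + 8.71*cos(j) - 1.50000000000001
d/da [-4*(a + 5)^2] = -8*a - 40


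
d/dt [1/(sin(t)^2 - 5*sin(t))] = (5 - 2*sin(t))*cos(t)/((sin(t) - 5)^2*sin(t)^2)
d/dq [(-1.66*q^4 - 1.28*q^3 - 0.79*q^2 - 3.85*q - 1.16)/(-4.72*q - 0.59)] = (23.5056*q^4 + 16.0008*q^3 + 5.9944*q^2 + 0.932200000000002*q - 3.2037)/(22.2784*q^2 + 5.5696*q + 0.3481)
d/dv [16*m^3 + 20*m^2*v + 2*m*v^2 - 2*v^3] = 20*m^2 + 4*m*v - 6*v^2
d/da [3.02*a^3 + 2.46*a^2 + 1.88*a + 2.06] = 9.06*a^2 + 4.92*a + 1.88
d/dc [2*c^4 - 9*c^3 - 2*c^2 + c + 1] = 8*c^3 - 27*c^2 - 4*c + 1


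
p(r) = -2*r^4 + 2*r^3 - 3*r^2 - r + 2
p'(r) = -8*r^3 + 6*r^2 - 6*r - 1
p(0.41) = 1.17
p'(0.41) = -3.00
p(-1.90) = -46.71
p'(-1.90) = 86.93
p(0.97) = -1.74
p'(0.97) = -8.48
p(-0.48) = 1.46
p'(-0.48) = 4.15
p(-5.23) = -1857.30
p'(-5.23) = 1338.94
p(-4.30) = -891.94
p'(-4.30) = 771.80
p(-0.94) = -2.93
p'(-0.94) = 16.59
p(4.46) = -676.05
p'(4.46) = -618.14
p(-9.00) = -14812.00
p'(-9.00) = 6371.00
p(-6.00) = -3124.00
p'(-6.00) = 1979.00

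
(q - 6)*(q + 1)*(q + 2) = q^3 - 3*q^2 - 16*q - 12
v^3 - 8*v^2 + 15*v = v*(v - 5)*(v - 3)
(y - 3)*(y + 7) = y^2 + 4*y - 21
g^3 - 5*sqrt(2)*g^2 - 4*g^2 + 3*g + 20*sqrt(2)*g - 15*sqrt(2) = (g - 3)*(g - 1)*(g - 5*sqrt(2))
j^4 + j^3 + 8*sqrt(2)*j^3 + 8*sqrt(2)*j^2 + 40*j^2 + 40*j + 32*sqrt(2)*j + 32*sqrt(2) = (j + 1)*(j + 2*sqrt(2))^2*(j + 4*sqrt(2))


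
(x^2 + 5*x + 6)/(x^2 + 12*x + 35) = (x^2 + 5*x + 6)/(x^2 + 12*x + 35)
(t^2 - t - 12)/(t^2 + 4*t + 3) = (t - 4)/(t + 1)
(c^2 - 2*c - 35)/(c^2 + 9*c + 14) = (c^2 - 2*c - 35)/(c^2 + 9*c + 14)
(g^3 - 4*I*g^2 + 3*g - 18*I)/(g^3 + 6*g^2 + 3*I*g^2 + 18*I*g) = (g^3 - 4*I*g^2 + 3*g - 18*I)/(g*(g^2 + 3*g*(2 + I) + 18*I))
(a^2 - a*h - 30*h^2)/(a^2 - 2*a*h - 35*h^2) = (a - 6*h)/(a - 7*h)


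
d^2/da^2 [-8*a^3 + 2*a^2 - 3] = 4 - 48*a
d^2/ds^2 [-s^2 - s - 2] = -2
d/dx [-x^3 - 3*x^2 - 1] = 3*x*(-x - 2)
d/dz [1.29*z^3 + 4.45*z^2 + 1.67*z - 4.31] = 3.87*z^2 + 8.9*z + 1.67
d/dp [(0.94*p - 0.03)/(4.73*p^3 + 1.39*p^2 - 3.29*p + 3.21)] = (-8.8924*p^3 - 0.8809*p^2 + 0.0834000000000001*p + 2.9187)/(22.3729*p^6 + 13.1494*p^5 - 29.1913*p^4 + 21.2204*p^3 + 19.7479*p^2 - 21.1218*p + 10.3041)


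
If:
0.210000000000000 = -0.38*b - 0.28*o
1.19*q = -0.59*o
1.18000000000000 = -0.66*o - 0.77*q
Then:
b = 2.57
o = -4.24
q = 2.10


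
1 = 1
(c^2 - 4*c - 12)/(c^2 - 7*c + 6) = (c + 2)/(c - 1)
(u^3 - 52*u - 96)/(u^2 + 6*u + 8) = (u^2 - 2*u - 48)/(u + 4)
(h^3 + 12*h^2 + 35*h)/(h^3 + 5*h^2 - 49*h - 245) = h/(h - 7)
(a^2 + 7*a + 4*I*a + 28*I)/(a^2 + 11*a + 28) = (a + 4*I)/(a + 4)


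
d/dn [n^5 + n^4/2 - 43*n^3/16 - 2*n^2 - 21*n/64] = 5*n^4 + 2*n^3 - 129*n^2/16 - 4*n - 21/64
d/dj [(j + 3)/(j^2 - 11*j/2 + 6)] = 2*(-2*j^2 - 12*j + 45)/(4*j^4 - 44*j^3 + 169*j^2 - 264*j + 144)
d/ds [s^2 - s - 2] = 2*s - 1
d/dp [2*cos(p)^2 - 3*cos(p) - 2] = (3 - 4*cos(p))*sin(p)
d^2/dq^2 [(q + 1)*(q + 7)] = 2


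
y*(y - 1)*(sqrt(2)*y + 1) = sqrt(2)*y^3 - sqrt(2)*y^2 + y^2 - y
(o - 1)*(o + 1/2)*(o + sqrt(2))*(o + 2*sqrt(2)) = o^4 - o^3/2 + 3*sqrt(2)*o^3 - 3*sqrt(2)*o^2/2 + 7*o^2/2 - 3*sqrt(2)*o/2 - 2*o - 2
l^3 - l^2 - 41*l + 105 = (l - 5)*(l - 3)*(l + 7)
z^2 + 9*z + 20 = (z + 4)*(z + 5)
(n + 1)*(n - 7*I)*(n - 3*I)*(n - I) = n^4 + n^3 - 11*I*n^3 - 31*n^2 - 11*I*n^2 - 31*n + 21*I*n + 21*I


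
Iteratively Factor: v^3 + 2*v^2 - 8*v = (v + 4)*(v^2 - 2*v) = v*(v + 4)*(v - 2)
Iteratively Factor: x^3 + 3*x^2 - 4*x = (x + 4)*(x^2 - x) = (x - 1)*(x + 4)*(x)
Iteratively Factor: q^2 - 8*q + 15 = (q - 5)*(q - 3)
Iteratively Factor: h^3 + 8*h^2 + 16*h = (h + 4)*(h^2 + 4*h) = (h + 4)^2*(h)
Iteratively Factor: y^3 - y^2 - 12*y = (y - 4)*(y^2 + 3*y) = y*(y - 4)*(y + 3)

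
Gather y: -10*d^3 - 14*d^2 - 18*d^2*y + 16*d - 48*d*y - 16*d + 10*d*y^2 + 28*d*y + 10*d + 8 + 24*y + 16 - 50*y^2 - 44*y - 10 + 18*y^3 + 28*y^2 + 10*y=-10*d^3 - 14*d^2 + 10*d + 18*y^3 + y^2*(10*d - 22) + y*(-18*d^2 - 20*d - 10) + 14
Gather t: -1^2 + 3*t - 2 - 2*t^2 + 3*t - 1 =-2*t^2 + 6*t - 4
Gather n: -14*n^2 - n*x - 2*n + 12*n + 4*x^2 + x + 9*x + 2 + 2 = -14*n^2 + n*(10 - x) + 4*x^2 + 10*x + 4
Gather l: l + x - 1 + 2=l + x + 1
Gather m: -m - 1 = -m - 1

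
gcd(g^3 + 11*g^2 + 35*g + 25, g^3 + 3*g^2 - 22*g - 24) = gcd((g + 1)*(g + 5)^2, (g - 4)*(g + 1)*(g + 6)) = g + 1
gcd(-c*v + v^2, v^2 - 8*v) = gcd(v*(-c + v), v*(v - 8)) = v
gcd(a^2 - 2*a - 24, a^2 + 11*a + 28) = a + 4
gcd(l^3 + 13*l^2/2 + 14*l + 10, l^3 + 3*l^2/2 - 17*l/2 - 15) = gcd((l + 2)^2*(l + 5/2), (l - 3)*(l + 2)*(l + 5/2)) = l^2 + 9*l/2 + 5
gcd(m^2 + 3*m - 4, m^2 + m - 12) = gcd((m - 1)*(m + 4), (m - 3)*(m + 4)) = m + 4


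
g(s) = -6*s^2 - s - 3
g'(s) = -12*s - 1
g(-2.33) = -33.24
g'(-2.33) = 26.96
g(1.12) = -11.65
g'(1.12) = -14.44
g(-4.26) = -107.63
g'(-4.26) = 50.12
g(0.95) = -9.36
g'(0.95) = -12.40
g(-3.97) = -93.60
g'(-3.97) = 46.64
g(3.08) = -63.00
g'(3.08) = -37.96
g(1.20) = -12.84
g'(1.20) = -15.40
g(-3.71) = -81.87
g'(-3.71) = 43.52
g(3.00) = -60.00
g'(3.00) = -37.00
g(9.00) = -498.00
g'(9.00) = -109.00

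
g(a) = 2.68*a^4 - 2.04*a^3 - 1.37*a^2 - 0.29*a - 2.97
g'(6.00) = 2078.47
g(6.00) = 2978.61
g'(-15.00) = -37516.19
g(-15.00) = 142253.13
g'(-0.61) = -3.33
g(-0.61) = -2.47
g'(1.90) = 45.94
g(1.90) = 12.47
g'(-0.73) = -5.72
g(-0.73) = -1.93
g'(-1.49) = -45.26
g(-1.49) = 14.38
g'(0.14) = -0.76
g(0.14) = -3.04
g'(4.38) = 771.08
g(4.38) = 784.41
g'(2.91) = 204.08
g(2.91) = 126.49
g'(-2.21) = -139.84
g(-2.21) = 76.93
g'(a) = 10.72*a^3 - 6.12*a^2 - 2.74*a - 0.29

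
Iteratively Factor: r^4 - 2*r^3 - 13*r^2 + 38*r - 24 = (r - 3)*(r^3 + r^2 - 10*r + 8) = (r - 3)*(r - 1)*(r^2 + 2*r - 8) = (r - 3)*(r - 1)*(r + 4)*(r - 2)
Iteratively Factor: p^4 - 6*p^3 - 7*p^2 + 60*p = (p + 3)*(p^3 - 9*p^2 + 20*p) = (p - 4)*(p + 3)*(p^2 - 5*p) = (p - 5)*(p - 4)*(p + 3)*(p)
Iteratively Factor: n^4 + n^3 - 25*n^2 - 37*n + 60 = (n - 1)*(n^3 + 2*n^2 - 23*n - 60) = (n - 1)*(n + 3)*(n^2 - n - 20) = (n - 5)*(n - 1)*(n + 3)*(n + 4)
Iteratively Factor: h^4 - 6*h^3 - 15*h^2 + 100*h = (h)*(h^3 - 6*h^2 - 15*h + 100) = h*(h - 5)*(h^2 - h - 20) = h*(h - 5)^2*(h + 4)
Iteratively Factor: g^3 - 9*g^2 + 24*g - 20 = (g - 2)*(g^2 - 7*g + 10) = (g - 5)*(g - 2)*(g - 2)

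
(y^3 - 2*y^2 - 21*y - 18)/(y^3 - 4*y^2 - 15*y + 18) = (y + 1)/(y - 1)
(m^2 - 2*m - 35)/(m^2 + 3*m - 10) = (m - 7)/(m - 2)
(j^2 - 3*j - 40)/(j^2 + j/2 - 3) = 2*(j^2 - 3*j - 40)/(2*j^2 + j - 6)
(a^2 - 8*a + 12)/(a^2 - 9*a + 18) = (a - 2)/(a - 3)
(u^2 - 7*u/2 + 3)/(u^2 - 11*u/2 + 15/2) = (2*u^2 - 7*u + 6)/(2*u^2 - 11*u + 15)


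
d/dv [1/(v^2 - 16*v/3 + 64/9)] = 54*(8 - 3*v)/(9*v^2 - 48*v + 64)^2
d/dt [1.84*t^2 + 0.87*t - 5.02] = 3.68*t + 0.87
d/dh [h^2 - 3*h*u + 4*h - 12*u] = 2*h - 3*u + 4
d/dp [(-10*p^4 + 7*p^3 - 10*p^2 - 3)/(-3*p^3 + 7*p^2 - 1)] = p*(30*p^5 - 140*p^4 + 19*p^3 + 40*p^2 - 48*p + 62)/(9*p^6 - 42*p^5 + 49*p^4 + 6*p^3 - 14*p^2 + 1)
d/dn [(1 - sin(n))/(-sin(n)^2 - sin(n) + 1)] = (2 - sin(n))*sin(n)*cos(n)/(sin(n) - cos(n)^2)^2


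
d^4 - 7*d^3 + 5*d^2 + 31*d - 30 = (d - 5)*(d - 3)*(d - 1)*(d + 2)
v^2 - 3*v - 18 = (v - 6)*(v + 3)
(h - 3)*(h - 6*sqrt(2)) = h^2 - 6*sqrt(2)*h - 3*h + 18*sqrt(2)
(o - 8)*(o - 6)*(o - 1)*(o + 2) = o^4 - 13*o^3 + 32*o^2 + 76*o - 96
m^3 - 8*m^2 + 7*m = m*(m - 7)*(m - 1)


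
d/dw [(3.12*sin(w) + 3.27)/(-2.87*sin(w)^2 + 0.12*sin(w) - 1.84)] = (8.9544*sin(w)^2 + 18.7698*sin(w) - 6.1332)*cos(w)/(8.2369*sin(w)^4 - 0.6888*sin(w)^3 + 10.576*sin(w)^2 - 0.4416*sin(w) + 3.3856)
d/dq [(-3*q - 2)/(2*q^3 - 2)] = 3*(2*q^3 + 2*q^2 + 1)/(2*(q^6 - 2*q^3 + 1))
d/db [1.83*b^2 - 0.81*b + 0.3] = 3.66*b - 0.81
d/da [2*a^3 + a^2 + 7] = 2*a*(3*a + 1)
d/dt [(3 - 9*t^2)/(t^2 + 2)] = -42*t/(t^2 + 2)^2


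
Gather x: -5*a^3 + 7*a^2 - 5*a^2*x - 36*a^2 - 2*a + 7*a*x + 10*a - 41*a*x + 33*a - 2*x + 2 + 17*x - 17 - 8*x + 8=-5*a^3 - 29*a^2 + 41*a + x*(-5*a^2 - 34*a + 7) - 7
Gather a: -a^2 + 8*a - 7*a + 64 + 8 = -a^2 + a + 72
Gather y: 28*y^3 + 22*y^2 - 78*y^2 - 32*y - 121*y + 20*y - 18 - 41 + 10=28*y^3 - 56*y^2 - 133*y - 49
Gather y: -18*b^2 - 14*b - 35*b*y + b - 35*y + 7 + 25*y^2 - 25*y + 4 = -18*b^2 - 13*b + 25*y^2 + y*(-35*b - 60) + 11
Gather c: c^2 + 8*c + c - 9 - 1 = c^2 + 9*c - 10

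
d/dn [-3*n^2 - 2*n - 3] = -6*n - 2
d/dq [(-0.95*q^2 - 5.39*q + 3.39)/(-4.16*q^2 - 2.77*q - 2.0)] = (-19.7909*q^2 + 32.0048*q + 20.1703)/(17.3056*q^4 + 23.0464*q^3 + 24.3129*q^2 + 11.08*q + 4.0)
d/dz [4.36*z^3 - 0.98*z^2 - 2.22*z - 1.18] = 13.08*z^2 - 1.96*z - 2.22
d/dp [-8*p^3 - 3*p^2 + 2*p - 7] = -24*p^2 - 6*p + 2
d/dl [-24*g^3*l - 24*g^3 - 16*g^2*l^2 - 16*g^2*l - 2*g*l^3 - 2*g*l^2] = 2*g*(-12*g^2 - 16*g*l - 8*g - 3*l^2 - 2*l)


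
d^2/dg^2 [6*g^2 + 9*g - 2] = 12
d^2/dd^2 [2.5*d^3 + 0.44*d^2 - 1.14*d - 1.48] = 15.0*d + 0.88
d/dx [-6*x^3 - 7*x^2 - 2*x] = -18*x^2 - 14*x - 2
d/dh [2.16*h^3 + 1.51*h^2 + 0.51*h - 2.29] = 6.48*h^2 + 3.02*h + 0.51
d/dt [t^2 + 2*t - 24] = 2*t + 2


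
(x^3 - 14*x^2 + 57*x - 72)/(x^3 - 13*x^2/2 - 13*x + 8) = 2*(x^2 - 6*x + 9)/(2*x^2 + 3*x - 2)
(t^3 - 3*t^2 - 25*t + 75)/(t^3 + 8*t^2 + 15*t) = (t^2 - 8*t + 15)/(t*(t + 3))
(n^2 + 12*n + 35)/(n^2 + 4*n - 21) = (n + 5)/(n - 3)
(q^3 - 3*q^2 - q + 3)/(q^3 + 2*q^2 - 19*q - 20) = (q^2 - 4*q + 3)/(q^2 + q - 20)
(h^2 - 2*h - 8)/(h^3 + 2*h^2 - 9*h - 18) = (h - 4)/(h^2 - 9)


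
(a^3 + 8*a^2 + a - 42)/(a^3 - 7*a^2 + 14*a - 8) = (a^2 + 10*a + 21)/(a^2 - 5*a + 4)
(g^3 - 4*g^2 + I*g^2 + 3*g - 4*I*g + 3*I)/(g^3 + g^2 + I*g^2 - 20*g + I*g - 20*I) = (g^2 - 4*g + 3)/(g^2 + g - 20)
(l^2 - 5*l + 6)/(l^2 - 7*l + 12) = (l - 2)/(l - 4)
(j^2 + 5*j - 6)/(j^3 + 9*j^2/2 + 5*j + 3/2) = 2*(j^2 + 5*j - 6)/(2*j^3 + 9*j^2 + 10*j + 3)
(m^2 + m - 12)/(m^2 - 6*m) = (m^2 + m - 12)/(m*(m - 6))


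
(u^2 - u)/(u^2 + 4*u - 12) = u*(u - 1)/(u^2 + 4*u - 12)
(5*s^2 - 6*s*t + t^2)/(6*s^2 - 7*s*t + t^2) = (5*s - t)/(6*s - t)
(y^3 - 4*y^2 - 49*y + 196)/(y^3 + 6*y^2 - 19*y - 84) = (y - 7)/(y + 3)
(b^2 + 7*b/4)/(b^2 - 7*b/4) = (4*b + 7)/(4*b - 7)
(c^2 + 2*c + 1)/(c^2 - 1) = (c + 1)/(c - 1)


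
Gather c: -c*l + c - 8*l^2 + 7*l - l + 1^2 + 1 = c*(1 - l) - 8*l^2 + 6*l + 2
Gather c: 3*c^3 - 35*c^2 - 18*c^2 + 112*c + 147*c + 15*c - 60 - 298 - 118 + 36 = 3*c^3 - 53*c^2 + 274*c - 440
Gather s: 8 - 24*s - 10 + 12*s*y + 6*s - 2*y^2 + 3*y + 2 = s*(12*y - 18) - 2*y^2 + 3*y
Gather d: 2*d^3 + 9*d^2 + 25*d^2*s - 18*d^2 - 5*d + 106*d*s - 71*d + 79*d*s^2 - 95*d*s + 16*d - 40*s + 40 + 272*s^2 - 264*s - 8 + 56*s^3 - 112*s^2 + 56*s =2*d^3 + d^2*(25*s - 9) + d*(79*s^2 + 11*s - 60) + 56*s^3 + 160*s^2 - 248*s + 32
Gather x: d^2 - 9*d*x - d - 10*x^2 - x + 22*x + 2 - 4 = d^2 - d - 10*x^2 + x*(21 - 9*d) - 2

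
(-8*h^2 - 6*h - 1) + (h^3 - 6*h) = h^3 - 8*h^2 - 12*h - 1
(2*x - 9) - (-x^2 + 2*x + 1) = x^2 - 10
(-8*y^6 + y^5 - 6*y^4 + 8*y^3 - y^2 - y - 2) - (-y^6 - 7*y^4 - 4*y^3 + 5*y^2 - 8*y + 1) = -7*y^6 + y^5 + y^4 + 12*y^3 - 6*y^2 + 7*y - 3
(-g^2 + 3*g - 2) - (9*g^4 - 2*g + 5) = -9*g^4 - g^2 + 5*g - 7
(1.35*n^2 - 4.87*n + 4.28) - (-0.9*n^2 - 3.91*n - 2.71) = 2.25*n^2 - 0.96*n + 6.99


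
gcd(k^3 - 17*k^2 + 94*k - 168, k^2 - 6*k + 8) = k - 4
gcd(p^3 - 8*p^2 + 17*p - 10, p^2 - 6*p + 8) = p - 2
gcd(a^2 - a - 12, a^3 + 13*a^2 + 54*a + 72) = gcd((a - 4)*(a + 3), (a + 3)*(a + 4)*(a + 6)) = a + 3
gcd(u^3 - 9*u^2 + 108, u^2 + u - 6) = u + 3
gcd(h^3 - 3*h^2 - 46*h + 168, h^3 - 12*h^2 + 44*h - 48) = h^2 - 10*h + 24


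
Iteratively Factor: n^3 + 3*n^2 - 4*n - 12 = (n + 2)*(n^2 + n - 6) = (n - 2)*(n + 2)*(n + 3)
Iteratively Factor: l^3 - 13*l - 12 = (l + 1)*(l^2 - l - 12) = (l - 4)*(l + 1)*(l + 3)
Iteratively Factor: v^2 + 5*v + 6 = (v + 2)*(v + 3)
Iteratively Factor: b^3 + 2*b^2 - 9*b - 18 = (b - 3)*(b^2 + 5*b + 6) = (b - 3)*(b + 3)*(b + 2)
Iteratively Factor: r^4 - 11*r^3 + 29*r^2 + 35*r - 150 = (r - 5)*(r^3 - 6*r^2 - r + 30) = (r - 5)*(r + 2)*(r^2 - 8*r + 15) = (r - 5)*(r - 3)*(r + 2)*(r - 5)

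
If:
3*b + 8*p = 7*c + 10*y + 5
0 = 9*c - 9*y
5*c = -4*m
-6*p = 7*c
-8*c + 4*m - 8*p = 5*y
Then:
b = 5/3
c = 0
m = 0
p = 0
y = 0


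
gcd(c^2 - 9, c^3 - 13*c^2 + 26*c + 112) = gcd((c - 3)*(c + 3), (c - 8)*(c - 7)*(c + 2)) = 1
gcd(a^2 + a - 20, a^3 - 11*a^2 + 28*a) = a - 4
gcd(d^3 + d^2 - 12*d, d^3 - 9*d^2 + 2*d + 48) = d - 3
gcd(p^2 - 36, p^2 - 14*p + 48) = p - 6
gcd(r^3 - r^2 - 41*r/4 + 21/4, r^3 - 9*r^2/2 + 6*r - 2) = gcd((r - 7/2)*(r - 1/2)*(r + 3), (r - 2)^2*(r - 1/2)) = r - 1/2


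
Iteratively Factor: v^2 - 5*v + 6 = (v - 2)*(v - 3)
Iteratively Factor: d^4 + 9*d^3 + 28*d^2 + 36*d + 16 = (d + 1)*(d^3 + 8*d^2 + 20*d + 16) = (d + 1)*(d + 2)*(d^2 + 6*d + 8) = (d + 1)*(d + 2)^2*(d + 4)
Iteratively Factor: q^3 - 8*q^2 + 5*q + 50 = (q - 5)*(q^2 - 3*q - 10) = (q - 5)^2*(q + 2)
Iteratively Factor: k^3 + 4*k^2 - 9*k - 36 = (k + 4)*(k^2 - 9) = (k - 3)*(k + 4)*(k + 3)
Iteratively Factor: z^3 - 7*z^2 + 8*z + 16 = (z - 4)*(z^2 - 3*z - 4) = (z - 4)*(z + 1)*(z - 4)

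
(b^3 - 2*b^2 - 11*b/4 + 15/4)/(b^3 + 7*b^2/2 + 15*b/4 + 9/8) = 2*(2*b^2 - 7*b + 5)/(4*b^2 + 8*b + 3)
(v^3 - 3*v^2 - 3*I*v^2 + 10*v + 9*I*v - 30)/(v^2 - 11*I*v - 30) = (v^2 + v*(-3 + 2*I) - 6*I)/(v - 6*I)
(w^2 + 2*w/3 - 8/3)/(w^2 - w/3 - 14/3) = (3*w - 4)/(3*w - 7)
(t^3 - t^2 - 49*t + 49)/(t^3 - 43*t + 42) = (t - 7)/(t - 6)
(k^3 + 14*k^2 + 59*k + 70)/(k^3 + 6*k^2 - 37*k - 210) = (k + 2)/(k - 6)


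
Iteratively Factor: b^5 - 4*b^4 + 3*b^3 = (b)*(b^4 - 4*b^3 + 3*b^2) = b*(b - 3)*(b^3 - b^2) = b*(b - 3)*(b - 1)*(b^2) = b^2*(b - 3)*(b - 1)*(b)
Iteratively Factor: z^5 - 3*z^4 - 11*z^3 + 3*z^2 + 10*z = (z + 1)*(z^4 - 4*z^3 - 7*z^2 + 10*z) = z*(z + 1)*(z^3 - 4*z^2 - 7*z + 10) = z*(z + 1)*(z + 2)*(z^2 - 6*z + 5) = z*(z - 5)*(z + 1)*(z + 2)*(z - 1)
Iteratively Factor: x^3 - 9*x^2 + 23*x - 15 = (x - 3)*(x^2 - 6*x + 5) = (x - 3)*(x - 1)*(x - 5)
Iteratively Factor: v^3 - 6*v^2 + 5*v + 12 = (v + 1)*(v^2 - 7*v + 12) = (v - 3)*(v + 1)*(v - 4)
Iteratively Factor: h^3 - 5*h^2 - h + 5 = (h - 1)*(h^2 - 4*h - 5) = (h - 5)*(h - 1)*(h + 1)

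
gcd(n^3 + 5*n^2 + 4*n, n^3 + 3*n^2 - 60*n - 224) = n + 4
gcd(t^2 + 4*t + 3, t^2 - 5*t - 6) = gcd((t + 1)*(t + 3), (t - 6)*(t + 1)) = t + 1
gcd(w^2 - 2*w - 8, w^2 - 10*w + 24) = w - 4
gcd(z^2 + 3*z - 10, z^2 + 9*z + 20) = z + 5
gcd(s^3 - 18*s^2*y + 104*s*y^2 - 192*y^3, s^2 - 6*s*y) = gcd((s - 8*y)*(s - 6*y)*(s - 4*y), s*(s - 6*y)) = -s + 6*y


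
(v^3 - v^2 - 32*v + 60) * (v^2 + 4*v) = v^5 + 3*v^4 - 36*v^3 - 68*v^2 + 240*v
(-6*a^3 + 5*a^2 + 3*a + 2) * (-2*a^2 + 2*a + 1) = 12*a^5 - 22*a^4 - 2*a^3 + 7*a^2 + 7*a + 2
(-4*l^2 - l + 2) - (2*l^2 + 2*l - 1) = -6*l^2 - 3*l + 3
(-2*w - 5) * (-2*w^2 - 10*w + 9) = 4*w^3 + 30*w^2 + 32*w - 45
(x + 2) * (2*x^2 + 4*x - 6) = 2*x^3 + 8*x^2 + 2*x - 12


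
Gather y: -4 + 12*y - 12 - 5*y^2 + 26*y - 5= -5*y^2 + 38*y - 21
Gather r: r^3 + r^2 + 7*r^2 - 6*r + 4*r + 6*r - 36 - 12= r^3 + 8*r^2 + 4*r - 48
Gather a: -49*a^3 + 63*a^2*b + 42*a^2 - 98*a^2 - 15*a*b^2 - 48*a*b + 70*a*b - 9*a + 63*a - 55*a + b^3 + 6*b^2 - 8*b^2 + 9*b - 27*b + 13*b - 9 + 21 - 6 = -49*a^3 + a^2*(63*b - 56) + a*(-15*b^2 + 22*b - 1) + b^3 - 2*b^2 - 5*b + 6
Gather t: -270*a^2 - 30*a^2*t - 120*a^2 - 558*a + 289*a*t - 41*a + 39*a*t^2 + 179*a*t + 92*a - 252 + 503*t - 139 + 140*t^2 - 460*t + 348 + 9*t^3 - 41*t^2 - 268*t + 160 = -390*a^2 - 507*a + 9*t^3 + t^2*(39*a + 99) + t*(-30*a^2 + 468*a - 225) + 117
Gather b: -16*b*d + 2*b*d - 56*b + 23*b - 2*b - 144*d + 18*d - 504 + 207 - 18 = b*(-14*d - 35) - 126*d - 315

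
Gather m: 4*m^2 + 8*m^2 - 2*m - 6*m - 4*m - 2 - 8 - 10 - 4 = 12*m^2 - 12*m - 24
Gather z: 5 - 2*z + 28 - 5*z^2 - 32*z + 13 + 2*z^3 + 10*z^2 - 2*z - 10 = 2*z^3 + 5*z^2 - 36*z + 36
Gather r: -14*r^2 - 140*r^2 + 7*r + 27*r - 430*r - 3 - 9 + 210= -154*r^2 - 396*r + 198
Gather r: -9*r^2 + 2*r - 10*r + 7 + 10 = -9*r^2 - 8*r + 17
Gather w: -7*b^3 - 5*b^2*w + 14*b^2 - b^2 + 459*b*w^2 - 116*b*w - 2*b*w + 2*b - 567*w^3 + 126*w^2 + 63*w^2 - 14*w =-7*b^3 + 13*b^2 + 2*b - 567*w^3 + w^2*(459*b + 189) + w*(-5*b^2 - 118*b - 14)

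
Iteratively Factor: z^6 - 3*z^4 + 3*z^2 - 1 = (z - 1)*(z^5 + z^4 - 2*z^3 - 2*z^2 + z + 1) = (z - 1)*(z + 1)*(z^4 - 2*z^2 + 1) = (z - 1)*(z + 1)^2*(z^3 - z^2 - z + 1) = (z - 1)^2*(z + 1)^2*(z^2 - 1) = (z - 1)^2*(z + 1)^3*(z - 1)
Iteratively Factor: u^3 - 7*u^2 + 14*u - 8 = (u - 2)*(u^2 - 5*u + 4) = (u - 4)*(u - 2)*(u - 1)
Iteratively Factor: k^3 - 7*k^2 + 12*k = (k - 3)*(k^2 - 4*k) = k*(k - 3)*(k - 4)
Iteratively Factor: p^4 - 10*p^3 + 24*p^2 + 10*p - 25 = (p - 1)*(p^3 - 9*p^2 + 15*p + 25) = (p - 5)*(p - 1)*(p^2 - 4*p - 5) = (p - 5)^2*(p - 1)*(p + 1)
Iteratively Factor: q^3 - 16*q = (q - 4)*(q^2 + 4*q) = (q - 4)*(q + 4)*(q)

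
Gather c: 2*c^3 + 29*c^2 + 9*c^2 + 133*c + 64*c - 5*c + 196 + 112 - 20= 2*c^3 + 38*c^2 + 192*c + 288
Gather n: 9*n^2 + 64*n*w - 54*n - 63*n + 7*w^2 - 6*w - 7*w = 9*n^2 + n*(64*w - 117) + 7*w^2 - 13*w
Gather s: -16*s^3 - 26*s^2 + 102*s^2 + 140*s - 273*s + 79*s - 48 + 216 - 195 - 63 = -16*s^3 + 76*s^2 - 54*s - 90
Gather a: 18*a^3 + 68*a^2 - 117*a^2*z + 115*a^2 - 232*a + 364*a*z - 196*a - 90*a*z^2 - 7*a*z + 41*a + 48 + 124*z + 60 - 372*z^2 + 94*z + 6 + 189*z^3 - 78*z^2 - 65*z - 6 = 18*a^3 + a^2*(183 - 117*z) + a*(-90*z^2 + 357*z - 387) + 189*z^3 - 450*z^2 + 153*z + 108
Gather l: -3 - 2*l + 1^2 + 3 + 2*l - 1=0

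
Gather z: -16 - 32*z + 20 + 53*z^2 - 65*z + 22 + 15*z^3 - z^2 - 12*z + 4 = 15*z^3 + 52*z^2 - 109*z + 30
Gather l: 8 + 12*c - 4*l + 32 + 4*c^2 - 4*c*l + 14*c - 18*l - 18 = 4*c^2 + 26*c + l*(-4*c - 22) + 22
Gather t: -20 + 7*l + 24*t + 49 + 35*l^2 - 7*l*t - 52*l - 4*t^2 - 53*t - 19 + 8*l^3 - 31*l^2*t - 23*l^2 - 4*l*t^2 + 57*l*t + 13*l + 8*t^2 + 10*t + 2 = 8*l^3 + 12*l^2 - 32*l + t^2*(4 - 4*l) + t*(-31*l^2 + 50*l - 19) + 12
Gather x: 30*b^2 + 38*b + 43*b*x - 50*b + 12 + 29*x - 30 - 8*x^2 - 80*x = 30*b^2 - 12*b - 8*x^2 + x*(43*b - 51) - 18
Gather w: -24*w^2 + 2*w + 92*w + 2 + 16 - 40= -24*w^2 + 94*w - 22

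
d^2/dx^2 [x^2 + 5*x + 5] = 2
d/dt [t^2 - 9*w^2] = 2*t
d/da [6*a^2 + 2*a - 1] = 12*a + 2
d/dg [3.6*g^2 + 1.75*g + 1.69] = 7.2*g + 1.75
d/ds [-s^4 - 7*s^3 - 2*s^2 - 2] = s*(-4*s^2 - 21*s - 4)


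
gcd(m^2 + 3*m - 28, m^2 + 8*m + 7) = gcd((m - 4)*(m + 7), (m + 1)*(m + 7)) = m + 7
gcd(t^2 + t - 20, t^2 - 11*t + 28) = t - 4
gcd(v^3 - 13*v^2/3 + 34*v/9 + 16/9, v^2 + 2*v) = 1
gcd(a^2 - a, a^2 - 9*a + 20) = 1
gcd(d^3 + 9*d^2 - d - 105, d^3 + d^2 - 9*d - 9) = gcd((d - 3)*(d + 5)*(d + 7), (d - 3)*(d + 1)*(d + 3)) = d - 3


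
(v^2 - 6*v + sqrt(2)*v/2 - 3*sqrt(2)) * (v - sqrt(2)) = v^3 - 6*v^2 - sqrt(2)*v^2/2 - v + 3*sqrt(2)*v + 6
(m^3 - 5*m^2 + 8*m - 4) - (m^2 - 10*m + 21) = m^3 - 6*m^2 + 18*m - 25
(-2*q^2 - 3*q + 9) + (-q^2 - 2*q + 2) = -3*q^2 - 5*q + 11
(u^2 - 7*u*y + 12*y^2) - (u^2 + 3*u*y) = -10*u*y + 12*y^2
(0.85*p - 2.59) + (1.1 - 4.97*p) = -4.12*p - 1.49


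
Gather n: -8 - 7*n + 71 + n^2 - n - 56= n^2 - 8*n + 7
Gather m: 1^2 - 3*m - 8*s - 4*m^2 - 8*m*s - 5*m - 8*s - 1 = -4*m^2 + m*(-8*s - 8) - 16*s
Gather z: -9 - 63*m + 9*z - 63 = -63*m + 9*z - 72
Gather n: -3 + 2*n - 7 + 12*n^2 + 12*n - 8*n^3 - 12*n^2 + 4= -8*n^3 + 14*n - 6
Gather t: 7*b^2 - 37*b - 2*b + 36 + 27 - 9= 7*b^2 - 39*b + 54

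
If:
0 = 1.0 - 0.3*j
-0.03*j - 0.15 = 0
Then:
No Solution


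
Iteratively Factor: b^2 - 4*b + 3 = (b - 3)*(b - 1)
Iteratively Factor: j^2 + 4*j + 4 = (j + 2)*(j + 2)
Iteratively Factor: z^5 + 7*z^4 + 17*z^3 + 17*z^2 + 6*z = (z + 1)*(z^4 + 6*z^3 + 11*z^2 + 6*z) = (z + 1)^2*(z^3 + 5*z^2 + 6*z) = (z + 1)^2*(z + 2)*(z^2 + 3*z) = z*(z + 1)^2*(z + 2)*(z + 3)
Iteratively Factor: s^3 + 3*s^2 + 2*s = (s)*(s^2 + 3*s + 2) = s*(s + 2)*(s + 1)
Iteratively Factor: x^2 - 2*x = (x - 2)*(x)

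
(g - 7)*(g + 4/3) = g^2 - 17*g/3 - 28/3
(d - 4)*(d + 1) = d^2 - 3*d - 4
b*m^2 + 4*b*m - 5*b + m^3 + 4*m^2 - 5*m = (b + m)*(m - 1)*(m + 5)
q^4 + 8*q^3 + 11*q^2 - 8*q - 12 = (q - 1)*(q + 1)*(q + 2)*(q + 6)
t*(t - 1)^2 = t^3 - 2*t^2 + t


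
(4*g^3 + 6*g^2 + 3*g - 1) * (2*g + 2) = 8*g^4 + 20*g^3 + 18*g^2 + 4*g - 2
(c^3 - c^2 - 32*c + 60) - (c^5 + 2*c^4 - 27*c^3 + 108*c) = -c^5 - 2*c^4 + 28*c^3 - c^2 - 140*c + 60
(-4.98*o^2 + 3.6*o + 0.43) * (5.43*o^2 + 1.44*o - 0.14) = -27.0414*o^4 + 12.3768*o^3 + 8.2161*o^2 + 0.1152*o - 0.0602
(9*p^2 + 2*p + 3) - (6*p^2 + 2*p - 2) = 3*p^2 + 5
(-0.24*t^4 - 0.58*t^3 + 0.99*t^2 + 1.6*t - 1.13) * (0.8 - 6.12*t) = 1.4688*t^5 + 3.3576*t^4 - 6.5228*t^3 - 9.0*t^2 + 8.1956*t - 0.904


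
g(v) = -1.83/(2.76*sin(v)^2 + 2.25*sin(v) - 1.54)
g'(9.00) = -363.99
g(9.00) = 12.71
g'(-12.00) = 37.72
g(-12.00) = -3.96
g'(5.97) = 0.25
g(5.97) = 0.93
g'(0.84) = 2.80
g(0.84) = -1.10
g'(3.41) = -0.37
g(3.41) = 0.94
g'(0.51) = 169.03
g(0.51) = -8.47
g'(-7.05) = -0.66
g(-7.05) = 1.03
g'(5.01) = -1.19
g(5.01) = 1.57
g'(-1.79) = 1.02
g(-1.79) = 1.65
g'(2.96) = -5.37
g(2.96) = 1.75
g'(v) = -1.83*(-5.52*sin(v)*cos(v) - 2.25*cos(v))/(2.76*sin(v)^2 + 2.25*sin(v) - 1.54)^2 = (10.1016*sin(v) + 4.1175)*cos(v)/(2.76*sin(v)^2 + 2.25*sin(v) - 1.54)^2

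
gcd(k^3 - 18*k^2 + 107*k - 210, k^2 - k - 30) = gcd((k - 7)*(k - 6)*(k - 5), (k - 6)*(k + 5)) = k - 6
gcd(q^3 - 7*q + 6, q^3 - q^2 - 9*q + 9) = q^2 + 2*q - 3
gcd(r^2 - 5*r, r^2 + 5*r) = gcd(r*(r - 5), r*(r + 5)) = r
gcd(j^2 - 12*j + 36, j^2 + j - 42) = j - 6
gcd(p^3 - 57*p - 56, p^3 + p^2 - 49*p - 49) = p^2 + 8*p + 7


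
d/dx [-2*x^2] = -4*x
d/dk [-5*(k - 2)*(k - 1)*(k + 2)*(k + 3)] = -20*k^3 - 30*k^2 + 70*k + 40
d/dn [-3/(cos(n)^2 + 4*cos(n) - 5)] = -6*(cos(n) + 2)*sin(n)/(cos(n)^2 + 4*cos(n) - 5)^2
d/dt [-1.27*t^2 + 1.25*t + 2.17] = 1.25 - 2.54*t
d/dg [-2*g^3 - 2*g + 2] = -6*g^2 - 2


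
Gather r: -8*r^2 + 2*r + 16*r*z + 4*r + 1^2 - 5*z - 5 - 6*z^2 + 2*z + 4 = -8*r^2 + r*(16*z + 6) - 6*z^2 - 3*z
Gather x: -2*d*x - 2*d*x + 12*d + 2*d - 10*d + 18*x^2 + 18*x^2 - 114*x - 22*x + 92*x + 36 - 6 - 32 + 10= 4*d + 36*x^2 + x*(-4*d - 44) + 8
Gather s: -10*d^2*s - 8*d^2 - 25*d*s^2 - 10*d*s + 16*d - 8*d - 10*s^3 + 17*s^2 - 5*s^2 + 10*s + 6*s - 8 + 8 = -8*d^2 + 8*d - 10*s^3 + s^2*(12 - 25*d) + s*(-10*d^2 - 10*d + 16)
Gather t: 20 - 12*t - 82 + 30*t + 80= 18*t + 18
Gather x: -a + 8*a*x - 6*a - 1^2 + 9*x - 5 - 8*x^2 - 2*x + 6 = -7*a - 8*x^2 + x*(8*a + 7)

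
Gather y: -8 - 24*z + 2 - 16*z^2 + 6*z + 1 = -16*z^2 - 18*z - 5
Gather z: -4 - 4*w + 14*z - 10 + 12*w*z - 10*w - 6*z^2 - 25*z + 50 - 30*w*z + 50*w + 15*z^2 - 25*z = 36*w + 9*z^2 + z*(-18*w - 36) + 36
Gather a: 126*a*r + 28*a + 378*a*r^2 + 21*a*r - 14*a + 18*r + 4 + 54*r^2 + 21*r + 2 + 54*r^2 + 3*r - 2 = a*(378*r^2 + 147*r + 14) + 108*r^2 + 42*r + 4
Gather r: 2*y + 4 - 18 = 2*y - 14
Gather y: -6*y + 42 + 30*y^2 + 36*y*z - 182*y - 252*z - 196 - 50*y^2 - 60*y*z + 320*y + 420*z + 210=-20*y^2 + y*(132 - 24*z) + 168*z + 56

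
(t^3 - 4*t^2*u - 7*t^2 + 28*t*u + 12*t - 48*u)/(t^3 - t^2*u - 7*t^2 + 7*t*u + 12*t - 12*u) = (t - 4*u)/(t - u)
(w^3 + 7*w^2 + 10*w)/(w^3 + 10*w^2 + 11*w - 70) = w*(w + 2)/(w^2 + 5*w - 14)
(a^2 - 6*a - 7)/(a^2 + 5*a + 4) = (a - 7)/(a + 4)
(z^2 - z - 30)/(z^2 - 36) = (z + 5)/(z + 6)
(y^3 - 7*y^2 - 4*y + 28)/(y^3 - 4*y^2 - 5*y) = (-y^3 + 7*y^2 + 4*y - 28)/(y*(-y^2 + 4*y + 5))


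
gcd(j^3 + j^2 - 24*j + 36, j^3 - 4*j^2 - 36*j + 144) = j + 6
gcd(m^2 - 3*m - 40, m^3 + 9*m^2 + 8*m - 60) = m + 5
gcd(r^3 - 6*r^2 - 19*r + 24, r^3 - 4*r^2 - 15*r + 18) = r^2 + 2*r - 3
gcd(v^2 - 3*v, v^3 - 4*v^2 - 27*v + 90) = v - 3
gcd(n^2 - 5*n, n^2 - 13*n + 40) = n - 5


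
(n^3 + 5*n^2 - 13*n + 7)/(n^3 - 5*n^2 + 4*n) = (n^2 + 6*n - 7)/(n*(n - 4))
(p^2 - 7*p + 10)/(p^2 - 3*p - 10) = (p - 2)/(p + 2)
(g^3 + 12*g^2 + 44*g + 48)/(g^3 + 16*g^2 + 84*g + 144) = (g + 2)/(g + 6)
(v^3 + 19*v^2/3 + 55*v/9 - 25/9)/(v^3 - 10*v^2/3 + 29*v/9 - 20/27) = 3*(3*v^2 + 20*v + 25)/(9*v^2 - 27*v + 20)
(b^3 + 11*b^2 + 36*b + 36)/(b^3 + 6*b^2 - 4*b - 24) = (b + 3)/(b - 2)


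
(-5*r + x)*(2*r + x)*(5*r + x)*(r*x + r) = -50*r^4*x - 50*r^4 - 25*r^3*x^2 - 25*r^3*x + 2*r^2*x^3 + 2*r^2*x^2 + r*x^4 + r*x^3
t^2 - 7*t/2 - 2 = (t - 4)*(t + 1/2)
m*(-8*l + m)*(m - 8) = -8*l*m^2 + 64*l*m + m^3 - 8*m^2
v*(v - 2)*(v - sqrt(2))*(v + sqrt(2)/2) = v^4 - 2*v^3 - sqrt(2)*v^3/2 - v^2 + sqrt(2)*v^2 + 2*v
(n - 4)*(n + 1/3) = n^2 - 11*n/3 - 4/3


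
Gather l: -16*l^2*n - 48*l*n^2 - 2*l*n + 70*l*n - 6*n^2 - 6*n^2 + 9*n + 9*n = -16*l^2*n + l*(-48*n^2 + 68*n) - 12*n^2 + 18*n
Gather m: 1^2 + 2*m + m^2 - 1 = m^2 + 2*m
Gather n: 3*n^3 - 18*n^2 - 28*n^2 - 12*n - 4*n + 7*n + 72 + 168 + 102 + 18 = 3*n^3 - 46*n^2 - 9*n + 360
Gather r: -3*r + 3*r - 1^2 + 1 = 0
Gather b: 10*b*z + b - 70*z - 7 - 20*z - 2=b*(10*z + 1) - 90*z - 9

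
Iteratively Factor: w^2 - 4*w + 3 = (w - 1)*(w - 3)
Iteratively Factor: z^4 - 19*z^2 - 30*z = (z + 2)*(z^3 - 2*z^2 - 15*z) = (z + 2)*(z + 3)*(z^2 - 5*z) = (z - 5)*(z + 2)*(z + 3)*(z)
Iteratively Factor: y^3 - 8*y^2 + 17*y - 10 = (y - 5)*(y^2 - 3*y + 2) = (y - 5)*(y - 1)*(y - 2)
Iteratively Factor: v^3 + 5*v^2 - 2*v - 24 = (v - 2)*(v^2 + 7*v + 12) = (v - 2)*(v + 4)*(v + 3)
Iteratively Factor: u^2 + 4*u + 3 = (u + 3)*(u + 1)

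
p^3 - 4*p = p*(p - 2)*(p + 2)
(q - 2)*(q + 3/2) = q^2 - q/2 - 3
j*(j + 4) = j^2 + 4*j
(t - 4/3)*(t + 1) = t^2 - t/3 - 4/3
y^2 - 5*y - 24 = (y - 8)*(y + 3)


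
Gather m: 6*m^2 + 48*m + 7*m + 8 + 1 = 6*m^2 + 55*m + 9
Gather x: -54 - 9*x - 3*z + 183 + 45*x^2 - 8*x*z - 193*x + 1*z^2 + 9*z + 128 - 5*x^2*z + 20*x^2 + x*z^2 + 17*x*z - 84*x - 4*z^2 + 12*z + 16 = x^2*(65 - 5*z) + x*(z^2 + 9*z - 286) - 3*z^2 + 18*z + 273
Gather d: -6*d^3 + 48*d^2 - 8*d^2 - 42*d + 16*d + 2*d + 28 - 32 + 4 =-6*d^3 + 40*d^2 - 24*d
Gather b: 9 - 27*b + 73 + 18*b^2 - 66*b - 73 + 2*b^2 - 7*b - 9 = 20*b^2 - 100*b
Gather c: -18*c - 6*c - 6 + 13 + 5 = 12 - 24*c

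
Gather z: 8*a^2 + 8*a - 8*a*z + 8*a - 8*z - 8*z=8*a^2 + 16*a + z*(-8*a - 16)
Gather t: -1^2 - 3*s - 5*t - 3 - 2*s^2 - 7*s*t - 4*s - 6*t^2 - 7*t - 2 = -2*s^2 - 7*s - 6*t^2 + t*(-7*s - 12) - 6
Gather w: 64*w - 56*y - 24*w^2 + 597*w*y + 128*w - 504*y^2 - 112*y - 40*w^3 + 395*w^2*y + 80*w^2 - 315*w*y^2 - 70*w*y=-40*w^3 + w^2*(395*y + 56) + w*(-315*y^2 + 527*y + 192) - 504*y^2 - 168*y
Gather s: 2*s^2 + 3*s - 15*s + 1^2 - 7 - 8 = 2*s^2 - 12*s - 14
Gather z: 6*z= 6*z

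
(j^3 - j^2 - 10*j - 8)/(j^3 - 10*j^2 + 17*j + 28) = (j + 2)/(j - 7)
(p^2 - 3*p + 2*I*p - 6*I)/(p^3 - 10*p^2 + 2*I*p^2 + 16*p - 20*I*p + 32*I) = (p - 3)/(p^2 - 10*p + 16)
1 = 1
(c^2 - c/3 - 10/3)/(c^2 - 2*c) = (c + 5/3)/c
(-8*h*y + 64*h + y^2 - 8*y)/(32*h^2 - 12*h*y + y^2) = (y - 8)/(-4*h + y)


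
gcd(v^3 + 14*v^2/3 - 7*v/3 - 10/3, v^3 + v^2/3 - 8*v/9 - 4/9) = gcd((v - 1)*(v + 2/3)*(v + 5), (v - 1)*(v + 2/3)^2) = v^2 - v/3 - 2/3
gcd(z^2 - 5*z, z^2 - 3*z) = z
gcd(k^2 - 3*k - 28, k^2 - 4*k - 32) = k + 4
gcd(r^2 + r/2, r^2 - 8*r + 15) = 1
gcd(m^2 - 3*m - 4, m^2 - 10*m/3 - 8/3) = m - 4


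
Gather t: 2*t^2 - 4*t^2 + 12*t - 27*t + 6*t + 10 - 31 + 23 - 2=-2*t^2 - 9*t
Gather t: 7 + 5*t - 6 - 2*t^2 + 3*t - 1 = -2*t^2 + 8*t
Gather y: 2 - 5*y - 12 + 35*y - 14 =30*y - 24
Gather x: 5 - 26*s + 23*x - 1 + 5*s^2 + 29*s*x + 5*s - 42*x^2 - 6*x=5*s^2 - 21*s - 42*x^2 + x*(29*s + 17) + 4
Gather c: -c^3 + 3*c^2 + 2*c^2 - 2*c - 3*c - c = -c^3 + 5*c^2 - 6*c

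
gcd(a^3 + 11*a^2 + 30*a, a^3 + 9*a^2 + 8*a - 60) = a^2 + 11*a + 30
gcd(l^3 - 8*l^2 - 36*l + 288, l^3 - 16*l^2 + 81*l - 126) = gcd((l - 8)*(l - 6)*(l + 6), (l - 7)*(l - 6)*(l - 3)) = l - 6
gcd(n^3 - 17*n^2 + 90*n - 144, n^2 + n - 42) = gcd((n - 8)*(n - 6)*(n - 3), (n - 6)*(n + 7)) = n - 6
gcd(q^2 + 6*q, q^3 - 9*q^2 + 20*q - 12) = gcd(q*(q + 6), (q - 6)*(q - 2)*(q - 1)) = 1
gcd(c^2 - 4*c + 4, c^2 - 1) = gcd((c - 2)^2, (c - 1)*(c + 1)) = 1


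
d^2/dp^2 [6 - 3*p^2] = -6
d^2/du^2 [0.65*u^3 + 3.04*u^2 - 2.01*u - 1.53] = 3.9*u + 6.08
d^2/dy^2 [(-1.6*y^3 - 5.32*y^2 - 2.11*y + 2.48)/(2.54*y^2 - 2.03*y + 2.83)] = (1.4210854715202e-14*y^5 - 72.27236*y^3 + 380.598192*y^2 - 62.607084*y - 124.671982)/(16.387064*y^6 - 39.290244*y^5 + 86.175342*y^4 - 95.917703*y^3 + 96.014259*y^2 - 48.774201*y + 22.665187)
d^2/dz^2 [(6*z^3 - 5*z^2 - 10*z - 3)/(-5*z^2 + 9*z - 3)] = 2*(79*z^3 + 486*z^2 - 1017*z + 513)/(125*z^6 - 675*z^5 + 1440*z^4 - 1539*z^3 + 864*z^2 - 243*z + 27)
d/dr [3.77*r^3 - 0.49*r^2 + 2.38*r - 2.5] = 11.31*r^2 - 0.98*r + 2.38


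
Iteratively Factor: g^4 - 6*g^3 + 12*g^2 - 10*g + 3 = (g - 1)*(g^3 - 5*g^2 + 7*g - 3) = (g - 1)^2*(g^2 - 4*g + 3) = (g - 3)*(g - 1)^2*(g - 1)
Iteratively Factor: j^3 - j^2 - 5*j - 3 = (j - 3)*(j^2 + 2*j + 1) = (j - 3)*(j + 1)*(j + 1)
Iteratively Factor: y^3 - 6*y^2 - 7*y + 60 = (y - 4)*(y^2 - 2*y - 15) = (y - 5)*(y - 4)*(y + 3)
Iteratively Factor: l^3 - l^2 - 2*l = (l - 2)*(l^2 + l) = (l - 2)*(l + 1)*(l)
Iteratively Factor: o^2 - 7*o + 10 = (o - 5)*(o - 2)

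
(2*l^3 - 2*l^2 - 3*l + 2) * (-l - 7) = -2*l^4 - 12*l^3 + 17*l^2 + 19*l - 14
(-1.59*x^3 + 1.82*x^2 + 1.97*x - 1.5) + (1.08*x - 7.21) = -1.59*x^3 + 1.82*x^2 + 3.05*x - 8.71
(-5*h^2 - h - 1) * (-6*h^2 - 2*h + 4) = 30*h^4 + 16*h^3 - 12*h^2 - 2*h - 4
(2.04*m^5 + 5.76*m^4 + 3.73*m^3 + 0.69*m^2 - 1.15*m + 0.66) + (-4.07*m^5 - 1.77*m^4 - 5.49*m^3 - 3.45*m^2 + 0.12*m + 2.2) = -2.03*m^5 + 3.99*m^4 - 1.76*m^3 - 2.76*m^2 - 1.03*m + 2.86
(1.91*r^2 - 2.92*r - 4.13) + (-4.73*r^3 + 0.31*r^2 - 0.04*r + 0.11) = -4.73*r^3 + 2.22*r^2 - 2.96*r - 4.02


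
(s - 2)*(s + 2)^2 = s^3 + 2*s^2 - 4*s - 8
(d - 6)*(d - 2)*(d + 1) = d^3 - 7*d^2 + 4*d + 12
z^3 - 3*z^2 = z^2*(z - 3)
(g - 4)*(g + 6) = g^2 + 2*g - 24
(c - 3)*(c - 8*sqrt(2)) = c^2 - 8*sqrt(2)*c - 3*c + 24*sqrt(2)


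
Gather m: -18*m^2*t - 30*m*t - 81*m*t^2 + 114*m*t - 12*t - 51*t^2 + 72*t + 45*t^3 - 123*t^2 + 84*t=-18*m^2*t + m*(-81*t^2 + 84*t) + 45*t^3 - 174*t^2 + 144*t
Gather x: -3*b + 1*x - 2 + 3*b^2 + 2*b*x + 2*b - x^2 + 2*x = 3*b^2 - b - x^2 + x*(2*b + 3) - 2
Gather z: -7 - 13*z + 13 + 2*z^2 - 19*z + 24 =2*z^2 - 32*z + 30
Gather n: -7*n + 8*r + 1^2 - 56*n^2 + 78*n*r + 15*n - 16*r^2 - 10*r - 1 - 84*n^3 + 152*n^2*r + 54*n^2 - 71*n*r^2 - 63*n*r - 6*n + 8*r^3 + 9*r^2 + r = -84*n^3 + n^2*(152*r - 2) + n*(-71*r^2 + 15*r + 2) + 8*r^3 - 7*r^2 - r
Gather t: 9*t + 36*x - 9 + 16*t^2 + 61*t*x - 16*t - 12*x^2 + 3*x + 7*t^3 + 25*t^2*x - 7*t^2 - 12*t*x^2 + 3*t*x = 7*t^3 + t^2*(25*x + 9) + t*(-12*x^2 + 64*x - 7) - 12*x^2 + 39*x - 9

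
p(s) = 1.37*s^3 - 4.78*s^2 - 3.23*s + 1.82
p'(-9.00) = 415.72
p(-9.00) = -1355.02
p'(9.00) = 243.64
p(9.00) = 584.30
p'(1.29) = -8.72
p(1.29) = -7.36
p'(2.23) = -4.11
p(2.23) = -13.96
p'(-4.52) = 123.95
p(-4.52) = -207.75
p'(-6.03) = 203.86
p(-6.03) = -452.89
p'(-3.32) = 73.81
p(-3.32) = -90.28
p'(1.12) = -8.78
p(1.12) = -5.87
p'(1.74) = -7.42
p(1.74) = -11.05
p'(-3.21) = 69.81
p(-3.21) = -82.38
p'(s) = 4.11*s^2 - 9.56*s - 3.23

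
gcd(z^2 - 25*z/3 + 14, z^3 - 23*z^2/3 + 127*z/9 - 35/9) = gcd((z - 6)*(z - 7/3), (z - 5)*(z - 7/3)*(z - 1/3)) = z - 7/3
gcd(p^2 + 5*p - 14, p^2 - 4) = p - 2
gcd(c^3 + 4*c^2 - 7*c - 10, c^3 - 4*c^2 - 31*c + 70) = c^2 + 3*c - 10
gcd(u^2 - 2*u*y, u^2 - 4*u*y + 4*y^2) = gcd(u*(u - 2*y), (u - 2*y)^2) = -u + 2*y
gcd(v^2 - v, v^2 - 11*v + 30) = 1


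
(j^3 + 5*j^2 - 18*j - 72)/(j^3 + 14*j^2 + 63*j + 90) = (j - 4)/(j + 5)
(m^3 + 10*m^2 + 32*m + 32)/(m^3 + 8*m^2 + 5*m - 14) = (m^2 + 8*m + 16)/(m^2 + 6*m - 7)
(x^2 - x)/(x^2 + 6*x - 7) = x/(x + 7)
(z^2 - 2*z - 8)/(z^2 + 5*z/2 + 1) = 2*(z - 4)/(2*z + 1)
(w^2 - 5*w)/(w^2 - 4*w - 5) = w/(w + 1)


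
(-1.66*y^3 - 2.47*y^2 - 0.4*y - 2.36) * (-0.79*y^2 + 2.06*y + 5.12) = 1.3114*y^5 - 1.4683*y^4 - 13.2714*y^3 - 11.606*y^2 - 6.9096*y - 12.0832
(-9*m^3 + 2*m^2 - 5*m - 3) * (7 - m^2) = 9*m^5 - 2*m^4 - 58*m^3 + 17*m^2 - 35*m - 21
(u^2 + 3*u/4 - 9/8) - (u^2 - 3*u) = 15*u/4 - 9/8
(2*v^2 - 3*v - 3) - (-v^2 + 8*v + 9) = 3*v^2 - 11*v - 12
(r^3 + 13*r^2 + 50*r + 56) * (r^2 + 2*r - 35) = r^5 + 15*r^4 + 41*r^3 - 299*r^2 - 1638*r - 1960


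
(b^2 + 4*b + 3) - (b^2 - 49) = 4*b + 52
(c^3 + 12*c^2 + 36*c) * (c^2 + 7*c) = c^5 + 19*c^4 + 120*c^3 + 252*c^2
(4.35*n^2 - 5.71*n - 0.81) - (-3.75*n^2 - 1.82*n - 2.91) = 8.1*n^2 - 3.89*n + 2.1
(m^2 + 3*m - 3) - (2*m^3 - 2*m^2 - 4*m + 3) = -2*m^3 + 3*m^2 + 7*m - 6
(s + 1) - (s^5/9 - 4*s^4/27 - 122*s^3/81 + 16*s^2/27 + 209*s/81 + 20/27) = -s^5/9 + 4*s^4/27 + 122*s^3/81 - 16*s^2/27 - 128*s/81 + 7/27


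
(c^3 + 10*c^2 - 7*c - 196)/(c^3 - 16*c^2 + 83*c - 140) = (c^2 + 14*c + 49)/(c^2 - 12*c + 35)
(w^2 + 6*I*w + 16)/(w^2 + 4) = (w + 8*I)/(w + 2*I)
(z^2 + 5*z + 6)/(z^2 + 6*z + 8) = (z + 3)/(z + 4)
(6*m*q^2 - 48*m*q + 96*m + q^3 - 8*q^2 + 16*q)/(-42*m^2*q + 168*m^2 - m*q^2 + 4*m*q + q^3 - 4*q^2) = (q - 4)/(-7*m + q)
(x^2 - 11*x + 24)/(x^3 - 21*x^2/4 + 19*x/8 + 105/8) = 8*(x - 8)/(8*x^2 - 18*x - 35)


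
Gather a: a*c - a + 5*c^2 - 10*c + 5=a*(c - 1) + 5*c^2 - 10*c + 5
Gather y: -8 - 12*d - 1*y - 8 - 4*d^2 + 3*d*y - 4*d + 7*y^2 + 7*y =-4*d^2 - 16*d + 7*y^2 + y*(3*d + 6) - 16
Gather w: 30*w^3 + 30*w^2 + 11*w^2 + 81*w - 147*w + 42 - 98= 30*w^3 + 41*w^2 - 66*w - 56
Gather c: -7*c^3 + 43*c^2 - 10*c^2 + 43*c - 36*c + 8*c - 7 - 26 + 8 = -7*c^3 + 33*c^2 + 15*c - 25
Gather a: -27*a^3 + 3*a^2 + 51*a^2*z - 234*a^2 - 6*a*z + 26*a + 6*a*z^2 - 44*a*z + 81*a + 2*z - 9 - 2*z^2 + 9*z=-27*a^3 + a^2*(51*z - 231) + a*(6*z^2 - 50*z + 107) - 2*z^2 + 11*z - 9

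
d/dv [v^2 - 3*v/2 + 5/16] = 2*v - 3/2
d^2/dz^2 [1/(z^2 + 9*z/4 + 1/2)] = 8*(-16*z^2 - 36*z + (8*z + 9)^2 - 8)/(4*z^2 + 9*z + 2)^3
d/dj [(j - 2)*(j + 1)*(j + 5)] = 3*j^2 + 8*j - 7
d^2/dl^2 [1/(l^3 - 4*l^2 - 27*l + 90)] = 2*((4 - 3*l)*(l^3 - 4*l^2 - 27*l + 90) + (-3*l^2 + 8*l + 27)^2)/(l^3 - 4*l^2 - 27*l + 90)^3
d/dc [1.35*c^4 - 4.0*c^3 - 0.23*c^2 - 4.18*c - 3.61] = 5.4*c^3 - 12.0*c^2 - 0.46*c - 4.18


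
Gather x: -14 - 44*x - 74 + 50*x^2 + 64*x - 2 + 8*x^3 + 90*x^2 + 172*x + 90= 8*x^3 + 140*x^2 + 192*x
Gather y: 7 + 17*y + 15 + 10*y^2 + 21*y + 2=10*y^2 + 38*y + 24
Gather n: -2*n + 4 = 4 - 2*n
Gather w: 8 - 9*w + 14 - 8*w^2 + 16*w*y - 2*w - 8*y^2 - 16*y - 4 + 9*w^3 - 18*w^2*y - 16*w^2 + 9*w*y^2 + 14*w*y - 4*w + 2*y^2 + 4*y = 9*w^3 + w^2*(-18*y - 24) + w*(9*y^2 + 30*y - 15) - 6*y^2 - 12*y + 18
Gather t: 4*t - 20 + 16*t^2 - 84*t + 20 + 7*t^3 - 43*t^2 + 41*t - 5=7*t^3 - 27*t^2 - 39*t - 5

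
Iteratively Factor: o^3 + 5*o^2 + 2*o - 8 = (o - 1)*(o^2 + 6*o + 8) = (o - 1)*(o + 2)*(o + 4)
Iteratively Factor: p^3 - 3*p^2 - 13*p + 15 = (p + 3)*(p^2 - 6*p + 5) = (p - 1)*(p + 3)*(p - 5)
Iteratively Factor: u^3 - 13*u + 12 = (u - 3)*(u^2 + 3*u - 4) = (u - 3)*(u - 1)*(u + 4)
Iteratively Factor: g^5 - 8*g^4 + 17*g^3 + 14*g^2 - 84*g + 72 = (g - 2)*(g^4 - 6*g^3 + 5*g^2 + 24*g - 36) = (g - 3)*(g - 2)*(g^3 - 3*g^2 - 4*g + 12) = (g - 3)*(g - 2)^2*(g^2 - g - 6) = (g - 3)*(g - 2)^2*(g + 2)*(g - 3)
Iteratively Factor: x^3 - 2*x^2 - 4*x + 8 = (x - 2)*(x^2 - 4) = (x - 2)*(x + 2)*(x - 2)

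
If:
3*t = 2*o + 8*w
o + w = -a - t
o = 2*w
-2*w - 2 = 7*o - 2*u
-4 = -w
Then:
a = -28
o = 8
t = 16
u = 33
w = 4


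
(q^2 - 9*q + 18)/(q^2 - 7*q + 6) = (q - 3)/(q - 1)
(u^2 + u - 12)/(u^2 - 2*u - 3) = (u + 4)/(u + 1)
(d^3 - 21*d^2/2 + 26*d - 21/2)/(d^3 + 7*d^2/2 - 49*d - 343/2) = (2*d^2 - 7*d + 3)/(2*d^2 + 21*d + 49)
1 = 1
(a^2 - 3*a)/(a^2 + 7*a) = (a - 3)/(a + 7)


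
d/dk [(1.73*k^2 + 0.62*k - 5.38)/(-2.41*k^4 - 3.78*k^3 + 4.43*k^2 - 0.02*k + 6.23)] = (8.3386*k^5 + 11.022*k^4 - 47.176*k^3 - 63.7904*k^2 + 69.2226*k + 3.755)/(5.8081*k^8 + 18.2196*k^7 - 7.0642*k^6 - 33.3944*k^5 - 10.2525*k^4 - 47.276*k^3 + 55.1982*k^2 - 0.2492*k + 38.8129)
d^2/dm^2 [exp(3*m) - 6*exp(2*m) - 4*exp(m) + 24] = (9*exp(2*m) - 24*exp(m) - 4)*exp(m)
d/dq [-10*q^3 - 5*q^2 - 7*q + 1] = -30*q^2 - 10*q - 7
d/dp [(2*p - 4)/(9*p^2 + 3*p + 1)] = 2*(-9*p^2 + 36*p + 7)/(81*p^4 + 54*p^3 + 27*p^2 + 6*p + 1)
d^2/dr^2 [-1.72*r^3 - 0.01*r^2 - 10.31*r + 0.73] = -10.32*r - 0.02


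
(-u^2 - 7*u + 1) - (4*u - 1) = -u^2 - 11*u + 2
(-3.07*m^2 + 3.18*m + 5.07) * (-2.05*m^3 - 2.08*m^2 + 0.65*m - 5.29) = 6.2935*m^5 - 0.1334*m^4 - 19.0034*m^3 + 7.7617*m^2 - 13.5267*m - 26.8203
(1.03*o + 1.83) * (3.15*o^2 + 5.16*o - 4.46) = 3.2445*o^3 + 11.0793*o^2 + 4.849*o - 8.1618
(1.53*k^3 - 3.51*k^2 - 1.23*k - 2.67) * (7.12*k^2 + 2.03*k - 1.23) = 10.8936*k^5 - 21.8853*k^4 - 17.7648*k^3 - 17.19*k^2 - 3.9072*k + 3.2841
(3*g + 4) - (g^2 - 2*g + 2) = -g^2 + 5*g + 2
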